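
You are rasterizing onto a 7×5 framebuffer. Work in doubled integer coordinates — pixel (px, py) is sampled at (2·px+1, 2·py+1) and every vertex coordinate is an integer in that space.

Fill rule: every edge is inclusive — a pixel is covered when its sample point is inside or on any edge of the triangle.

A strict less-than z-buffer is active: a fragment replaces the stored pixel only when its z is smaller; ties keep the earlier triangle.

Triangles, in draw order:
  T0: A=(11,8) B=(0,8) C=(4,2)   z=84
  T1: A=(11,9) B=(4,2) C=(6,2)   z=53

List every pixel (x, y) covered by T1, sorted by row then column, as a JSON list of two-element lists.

T0:
  2·area = 66
  edge (11, 8)→(0, 8): d=(-11,0) inclusive
  edge (0, 8)→(4, 2): d=(4,-6) inclusive
  edge (4, 2)→(11, 8): d=(7,6) inclusive
    (2,1)@(5, 3): e=[55,10,1] → █
    (3,1)@(7, 3): e=[55,22,-11] → ·
    (1,2)@(3, 5): e=[33,6,27] → █
    (3,2)@(7, 5): e=[33,30,3] → █
    (4,2)@(9, 5): e=[33,42,-9] → ·
    (0,3)@(1, 7): e=[11,2,53] → █
    (4,3)@(9, 7): e=[11,50,5] → █
    (5,3)@(11, 7): e=[11,62,-7] → ·
    (0,4)@(1, 9): e=[-11,10,67] → ·
    (1,4)@(3, 9): e=[-11,22,55] → ·
    (2,4)@(5, 9): e=[-11,34,43] → ·
    (3,4)@(7, 9): e=[-11,46,31] → ·
  covered (9 px):
    · · · · · · ·
    · · █ · · · ·
    · █ █ █ · · ·
    █ █ █ █ █ · ·
    · · · · · · ·
T1:
  2·area = 14
  edge (11, 9)→(4, 2): d=(-7,-7) inclusive
  edge (4, 2)→(6, 2): d=(2,0) inclusive
  edge (6, 2)→(11, 9): d=(5,7) inclusive
    (1,0)@(3, 1): e=[0,-2,16] → ·  [on edge]
    (2,1)@(5, 3): e=[0,2,12] → █  [on edge]
    (3,1)@(7, 3): e=[14,2,-2] → ·
    (2,2)@(5, 5): e=[-14,6,22] → ·
    (3,2)@(7, 5): e=[0,6,8] → █  [on edge]
    (4,2)@(9, 5): e=[14,6,-6] → ·
    (3,3)@(7, 7): e=[-14,10,18] → ·
    (4,3)@(9, 7): e=[0,10,4] → █  [on edge]
    (5,3)@(11, 7): e=[14,10,-10] → ·
    (4,4)@(9, 9): e=[-14,14,14] → ·
    (5,4)@(11, 9): e=[0,14,0] → █  [on edge]
    (6,4)@(13, 9): e=[14,14,-14] → ·
  covered (4 px):
    · · · · · · ·
    · · █ · · · ·
    · · · █ · · ·
    · · · · █ · ·
    · · · · · █ ·

Final: [[2,1],[3,2],[4,3],[5,4]]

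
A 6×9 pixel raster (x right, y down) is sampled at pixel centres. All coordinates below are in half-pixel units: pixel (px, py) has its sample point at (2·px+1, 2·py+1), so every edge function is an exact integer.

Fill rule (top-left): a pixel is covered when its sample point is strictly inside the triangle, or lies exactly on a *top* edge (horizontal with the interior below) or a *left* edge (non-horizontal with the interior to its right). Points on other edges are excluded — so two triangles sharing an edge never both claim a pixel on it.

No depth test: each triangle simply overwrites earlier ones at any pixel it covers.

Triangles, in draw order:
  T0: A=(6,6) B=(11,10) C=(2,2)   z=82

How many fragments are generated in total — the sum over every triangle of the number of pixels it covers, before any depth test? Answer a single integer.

T0:
  2·area = 4  (B↔C swapped to make it positive)
  edge (6, 6)→(2, 2): d=(-4,-4) top-left  bias=+0
  edge (2, 2)→(11, 10): d=(9,8) right/bottom  bias=-1
  edge (11, 10)→(6, 6): d=(-5,-4) top-left  bias=+0
    (0,0)@(1, 1): e=[0,-1,5] → .  [on edge]
    (1,1)@(3, 3): e=[0,1,3] → X  [on edge]
    (2,1)@(5, 3): e=[8,-15,11] → .
    (1,2)@(3, 5): e=[-8,19,-7] → .
    (2,2)@(5, 5): e=[0,3,1] → X  [on edge]
    (3,2)@(7, 5): e=[8,-13,9] → .
    (2,3)@(5, 7): e=[-8,21,-9] → .
    (3,3)@(7, 7): e=[0,5,-1] → .  [on edge]
    (4,4)@(9, 9): e=[0,7,-3] → .  [on edge]
    (5,5)@(11, 11): e=[0,9,-5] → .  [on edge]
  covered (2 px):
    . . . . . .
    . X . . . .
    . . X . . .
    . . . . . .
    . . . . . .
    . . . . . .
    . . . . . .
    . . . . . .
    . . . . . .

Final: 2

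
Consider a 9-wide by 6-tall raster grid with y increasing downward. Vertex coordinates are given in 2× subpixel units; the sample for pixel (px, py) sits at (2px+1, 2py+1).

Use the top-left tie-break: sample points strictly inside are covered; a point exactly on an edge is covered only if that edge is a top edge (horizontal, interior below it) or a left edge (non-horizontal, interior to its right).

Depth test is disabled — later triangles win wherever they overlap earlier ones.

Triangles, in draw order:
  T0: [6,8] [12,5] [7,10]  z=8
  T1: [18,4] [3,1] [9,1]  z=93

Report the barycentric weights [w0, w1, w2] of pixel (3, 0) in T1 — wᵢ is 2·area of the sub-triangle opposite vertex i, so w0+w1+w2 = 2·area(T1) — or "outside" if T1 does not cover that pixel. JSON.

T0:
  2·area = 15
  edge (6, 8)→(12, 5): d=(6,-3) top-left  bias=+0
  edge (12, 5)→(7, 10): d=(-5,5) right/bottom  bias=-1
  edge (7, 10)→(6, 8): d=(-1,-2) top-left  bias=+0
    (4,3)@(9, 7): e=[3,5,7] → █
    (5,3)@(11, 7): e=[9,-5,11] → ·
    (3,4)@(7, 9): e=[9,5,1] → █
    (4,4)@(9, 9): e=[15,-5,5] → ·
    (3,5)@(7, 11): e=[21,-5,-1] → ·
  covered (2 px):
    · · · · · · · · ·
    · · · · · · · · ·
    · · · · · · · · ·
    · · · · █ · · · ·
    · · · █ · · · · ·
    · · · · · · · · ·
T1:
  2·area = 18
  edge (18, 4)→(3, 1): d=(-15,-3) top-left  bias=+0
  edge (3, 1)→(9, 1): d=(6,0) top-left  bias=+0
  edge (9, 1)→(18, 4): d=(9,3) right/bottom  bias=-1
    (0,0)@(1, 1): e=[-6,0,24] → ·  [on edge]
    (1,0)@(3, 1): e=[0,0,18] → █  [on edge]
    (2,0)@(5, 1): e=[6,0,12] → █  [on edge]
    (3,0)@(7, 1): e=[12,0,6] → █  [on edge]
    (4,0)@(9, 1): e=[18,0,0] → ·  [on edge]
    (5,0)@(11, 1): e=[24,0,-6] → ·  [on edge]
    (6,0)@(13, 1): e=[30,0,-12] → ·  [on edge]
    (7,0)@(15, 1): e=[36,0,-18] → ·  [on edge]
    (8,0)@(17, 1): e=[42,0,-24] → ·  [on edge]
    (1,1)@(3, 3): e=[-30,12,36] → ·
    (2,1)@(5, 3): e=[-24,12,30] → ·
    (3,1)@(7, 3): e=[-18,12,24] → ·
    (6,1)@(13, 3): e=[0,12,6] → █  [on edge]
    (7,1)@(15, 3): e=[6,12,0] → ·  [on edge]
  covered (4 px):
    · █ █ █ · · · · ·
    · · · · · · █ · ·
    · · · · · · · · ·
    · · · · · · · · ·
    · · · · · · · · ·
    · · · · · · · · ·

Answer: [0,6,12]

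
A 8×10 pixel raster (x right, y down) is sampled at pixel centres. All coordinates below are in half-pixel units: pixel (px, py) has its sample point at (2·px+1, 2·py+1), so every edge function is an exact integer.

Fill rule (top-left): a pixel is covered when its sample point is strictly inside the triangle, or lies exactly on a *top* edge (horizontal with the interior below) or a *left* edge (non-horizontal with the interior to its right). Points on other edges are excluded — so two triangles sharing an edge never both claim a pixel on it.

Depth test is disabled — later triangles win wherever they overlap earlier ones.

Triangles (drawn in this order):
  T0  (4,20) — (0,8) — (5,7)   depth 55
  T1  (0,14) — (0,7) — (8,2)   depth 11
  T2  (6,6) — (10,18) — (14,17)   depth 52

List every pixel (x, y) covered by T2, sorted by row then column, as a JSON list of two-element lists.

T0:
  2·area = 64
  edge (4, 20)→(0, 8): d=(-4,-12) top-left  bias=+0
  edge (0, 8)→(5, 7): d=(5,-1) top-left  bias=+0
  edge (5, 7)→(4, 20): d=(-1,13) right/bottom  bias=-1
    (7,2)@(15, 5): e=[192,0,-128] → .  [on edge]
    (2,3)@(5, 7): e=[64,0,0] → .  [on edge]
    (0,4)@(1, 9): e=[8,6,50] → X
    (1,4)@(3, 9): e=[32,8,24] → X
    (2,4)@(5, 9): e=[56,10,-2] → .
    (0,5)@(1, 11): e=[0,16,48] → X  [on edge]
    (2,5)@(5, 11): e=[48,20,-4] → .
    (0,6)@(1, 13): e=[-8,26,46] → .
    (1,6)@(3, 13): e=[16,28,20] → X
    (2,6)@(5, 13): e=[40,30,-6] → .
    (1,7)@(3, 15): e=[8,38,18] → X
    (2,7)@(5, 15): e=[32,40,-8] → .
    (1,8)@(3, 17): e=[0,48,16] → X  [on edge]
  covered (7 px):
    . . . . . . . .
    . . . . . . . .
    . . . . . . . .
    . . . . . . . .
    X X . . . . . .
    X X . . . . . .
    . X . . . . . .
    . X . . . . . .
    . X . . . . . .
    . . . . . . . .
T1:
  2·area = 56
  edge (0, 14)→(0, 7): d=(0,-7) top-left  bias=+0
  edge (0, 7)→(8, 2): d=(8,-5) top-left  bias=+0
  edge (8, 2)→(0, 14): d=(-8,12) right/bottom  bias=-1
    (3,1)@(7, 3): e=[49,3,4] → X
    (4,1)@(9, 3): e=[63,13,-20] → .
    (2,2)@(5, 5): e=[35,9,12] → X
    (3,2)@(7, 5): e=[49,19,-12] → .
    (0,3)@(1, 7): e=[7,5,44] → X
    (1,3)@(3, 7): e=[21,15,20] → X
    (2,3)@(5, 7): e=[35,25,-4] → .
    (0,4)@(1, 9): e=[7,21,28] → X
    (2,4)@(5, 9): e=[35,41,-20] → .
    (0,5)@(1, 11): e=[7,37,12] → X
    (1,5)@(3, 11): e=[21,47,-12] → .
    (0,6)@(1, 13): e=[7,53,-4] → .
  covered (7 px):
    . . . . . . . .
    . . . X . . . .
    . . X . . . . .
    X X . . . . . .
    X X . . . . . .
    X . . . . . . .
    . . . . . . . .
    . . . . . . . .
    . . . . . . . .
    . . . . . . . .
T2:
  2·area = 52  (B↔C swapped to make it positive)
  edge (6, 6)→(14, 17): d=(8,11) right/bottom  bias=-1
  edge (14, 17)→(10, 18): d=(-4,1) right/bottom  bias=-1
  edge (10, 18)→(6, 6): d=(-4,-12) top-left  bias=+0
    (2,1)@(5, 3): e=[-13,65,0] → .  [on edge]
    (3,4)@(7, 9): e=[13,39,0] → X  [on edge]
    (4,4)@(9, 9): e=[-9,37,24] → .
    (3,5)@(7, 11): e=[29,31,-8] → .
    (4,5)@(9, 11): e=[7,29,16] → X
    (5,5)@(11, 11): e=[-15,27,40] → .
    (4,6)@(9, 13): e=[23,21,8] → X
    (5,6)@(11, 13): e=[1,19,32] → X
    (6,6)@(13, 13): e=[-21,17,56] → .
    (4,7)@(9, 15): e=[39,13,0] → X  [on edge]
    (6,7)@(13, 15): e=[-5,9,48] → .
    (4,8)@(9, 17): e=[55,5,-8] → .
  covered (8 px):
    . . . . . . . .
    . . . . . . . .
    . . . . . . . .
    . . . . . . . .
    . . . X . . . .
    . . . . X . . .
    . . . . X X . .
    . . . . X X . .
    . . . . . X X .
    . . . . . . . .

Answer: [[3,4],[4,5],[4,6],[5,6],[4,7],[5,7],[5,8],[6,8]]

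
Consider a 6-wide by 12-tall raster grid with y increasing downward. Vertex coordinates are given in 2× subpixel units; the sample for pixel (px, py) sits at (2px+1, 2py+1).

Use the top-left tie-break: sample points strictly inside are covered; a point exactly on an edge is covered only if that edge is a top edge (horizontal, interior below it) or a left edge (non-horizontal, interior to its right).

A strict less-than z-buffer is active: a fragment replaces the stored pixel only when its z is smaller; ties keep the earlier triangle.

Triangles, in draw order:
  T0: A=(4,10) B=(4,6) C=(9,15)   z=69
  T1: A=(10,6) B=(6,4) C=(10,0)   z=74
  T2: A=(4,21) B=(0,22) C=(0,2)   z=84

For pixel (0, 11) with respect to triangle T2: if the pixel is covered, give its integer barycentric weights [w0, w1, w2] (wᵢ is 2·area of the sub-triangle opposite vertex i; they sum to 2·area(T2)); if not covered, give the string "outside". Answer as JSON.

T0:
  2·area = 20
  edge (4, 10)→(4, 6): d=(0,-4) top-left  bias=+0
  edge (4, 6)→(9, 15): d=(5,9) right/bottom  bias=-1
  edge (9, 15)→(4, 10): d=(-5,-5) top-left  bias=+0
    (0,3)@(1, 7): e=[-12,32,0] → ·  [on edge]
    (1,4)@(3, 9): e=[-4,24,0] → ·  [on edge]
    (2,4)@(5, 9): e=[4,6,10] → #
    (3,4)@(7, 9): e=[12,-12,20] → ·
    (2,5)@(5, 11): e=[4,16,0] → #  [on edge]
    (3,5)@(7, 11): e=[12,-2,10] → ·
    (2,6)@(5, 13): e=[4,26,-10] → ·
    (3,6)@(7, 13): e=[12,8,0] → #  [on edge]
    (4,6)@(9, 13): e=[20,-10,10] → ·
    (3,7)@(7, 15): e=[12,18,-10] → ·
    (4,7)@(9, 15): e=[20,0,0] → ·  [on edge]
    (5,8)@(11, 17): e=[28,-8,0] → ·  [on edge]
  covered (3 px):
    · · · · · ·
    · · · · · ·
    · · · · · ·
    · · · · · ·
    · · # · · ·
    · · # · · ·
    · · · # · ·
    · · · · · ·
    · · · · · ·
    · · · · · ·
    · · · · · ·
    · · · · · ·
T1:
  2·area = 24
  edge (10, 6)→(6, 4): d=(-4,-2) top-left  bias=+0
  edge (6, 4)→(10, 0): d=(4,-4) top-left  bias=+0
  edge (10, 0)→(10, 6): d=(0,6) right/bottom  bias=-1
    (4,0)@(9, 1): e=[18,0,6] → #  [on edge]
    (5,0)@(11, 1): e=[22,8,-6] → ·
    (3,1)@(7, 3): e=[6,0,18] → #  [on edge]
    (5,1)@(11, 3): e=[14,16,-6] → ·
    (2,2)@(5, 5): e=[-6,0,30] → ·  [on edge]
    (3,2)@(7, 5): e=[-2,8,18] → ·
    (4,2)@(9, 5): e=[2,16,6] → #
    (5,2)@(11, 5): e=[6,24,-6] → ·
    (1,3)@(3, 7): e=[-18,0,42] → ·  [on edge]
    (4,3)@(9, 7): e=[-6,24,6] → ·
    (0,4)@(1, 9): e=[-30,0,54] → ·  [on edge]
  covered (4 px):
    · · · · # ·
    · · · # # ·
    · · · · # ·
    · · · · · ·
    · · · · · ·
    · · · · · ·
    · · · · · ·
    · · · · · ·
    · · · · · ·
    · · · · · ·
    · · · · · ·
    · · · · · ·
T2:
  2·area = 80
  edge (4, 21)→(0, 22): d=(-4,1) right/bottom  bias=-1
  edge (0, 22)→(0, 2): d=(0,-20) top-left  bias=+0
  edge (0, 2)→(4, 21): d=(4,19) right/bottom  bias=-1
    (0,3)@(1, 7): e=[59,20,1] → #
    (1,3)@(3, 7): e=[57,60,-37] → ·
    (0,4)@(1, 9): e=[51,20,9] → #
    (1,4)@(3, 9): e=[49,60,-29] → ·
    (0,5)@(1, 11): e=[43,20,17] → #
    (1,5)@(3, 11): e=[41,60,-21] → ·
    (0,6)@(1, 13): e=[35,20,25] → #
    (1,6)@(3, 13): e=[33,60,-13] → ·
    (0,7)@(1, 15): e=[27,20,33] → #
    (1,7)@(3, 15): e=[25,60,-5] → ·
    (0,8)@(1, 17): e=[19,20,41] → #
    (1,8)@(3, 17): e=[17,60,3] → #
  covered (11 px):
    · · · · · ·
    · · · · · ·
    · · · · · ·
    # · · · · ·
    # · · · · ·
    # · · · · ·
    # · · · · ·
    # · · · · ·
    # # · · · ·
    # # · · · ·
    # # · · · ·
    · · · · · ·

Result: "outside"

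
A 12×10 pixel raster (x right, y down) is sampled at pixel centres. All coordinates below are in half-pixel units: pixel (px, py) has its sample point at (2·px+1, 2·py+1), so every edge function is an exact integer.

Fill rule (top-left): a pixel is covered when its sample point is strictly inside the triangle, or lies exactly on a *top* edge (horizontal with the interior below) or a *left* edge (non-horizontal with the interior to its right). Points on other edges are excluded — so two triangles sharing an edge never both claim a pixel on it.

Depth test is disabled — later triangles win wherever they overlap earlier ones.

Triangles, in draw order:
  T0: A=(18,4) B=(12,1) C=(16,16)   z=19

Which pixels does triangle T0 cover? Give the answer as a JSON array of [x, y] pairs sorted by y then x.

T0:
  2·area = 78  (B↔C swapped to make it positive)
  edge (18, 4)→(16, 16): d=(-2,12) right/bottom  bias=-1
  edge (16, 16)→(12, 1): d=(-4,-15) top-left  bias=+0
  edge (12, 1)→(18, 4): d=(6,3) right/bottom  bias=-1
    (6,1)@(13, 3): e=[62,7,9] → #
    (7,1)@(15, 3): e=[38,37,3] → #
    (8,1)@(17, 3): e=[14,67,-3] → ·
    (6,2)@(13, 5): e=[58,-1,21] → ·
    (7,2)@(15, 5): e=[34,29,15] → #
    (8,2)@(17, 5): e=[10,59,9] → #
    (9,2)@(19, 5): e=[-14,89,3] → ·
    (7,3)@(15, 7): e=[30,21,27] → #
    (9,3)@(19, 7): e=[-18,81,15] → ·
    (7,4)@(15, 9): e=[26,13,39] → #
    (9,4)@(19, 9): e=[-22,73,27] → ·
    (7,5)@(15, 11): e=[22,5,51] → #
  covered (9 px):
    · · · · · · · · · · · ·
    · · · · · · # # · · · ·
    · · · · · · · # # · · ·
    · · · · · · · # # · · ·
    · · · · · · · # # · · ·
    · · · · · · · # · · · ·
    · · · · · · · · · · · ·
    · · · · · · · · · · · ·
    · · · · · · · · · · · ·
    · · · · · · · · · · · ·

Answer: [[6,1],[7,1],[7,2],[8,2],[7,3],[8,3],[7,4],[8,4],[7,5]]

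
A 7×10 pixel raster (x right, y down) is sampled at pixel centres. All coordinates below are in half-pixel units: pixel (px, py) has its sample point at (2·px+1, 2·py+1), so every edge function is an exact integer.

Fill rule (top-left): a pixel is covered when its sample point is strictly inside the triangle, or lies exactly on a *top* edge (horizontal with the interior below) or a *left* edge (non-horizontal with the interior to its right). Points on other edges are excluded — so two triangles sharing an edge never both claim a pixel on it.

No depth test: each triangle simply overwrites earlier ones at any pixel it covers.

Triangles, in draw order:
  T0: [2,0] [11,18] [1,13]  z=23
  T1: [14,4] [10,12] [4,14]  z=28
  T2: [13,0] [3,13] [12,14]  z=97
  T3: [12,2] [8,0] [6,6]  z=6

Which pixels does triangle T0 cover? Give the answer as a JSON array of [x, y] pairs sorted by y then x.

T0:
  2·area = 135
  edge (2, 0)→(11, 18): d=(9,18) right/bottom  bias=-1
  edge (11, 18)→(1, 13): d=(-10,-5) top-left  bias=+0
  edge (1, 13)→(2, 0): d=(1,-13) top-left  bias=+0
    (1,1)@(3, 3): e=[9,110,16] → #
    (2,1)@(5, 3): e=[-27,120,42] → ·
    (1,2)@(3, 5): e=[27,90,18] → #
    (2,2)@(5, 5): e=[-9,100,44] → ·
    (1,3)@(3, 7): e=[45,70,20] → #
    (2,3)@(5, 7): e=[9,80,46] → #
    (3,3)@(7, 7): e=[-27,90,72] → ·
    (1,4)@(3, 9): e=[63,50,22] → #
    (3,4)@(7, 9): e=[-9,70,74] → ·
    (1,5)@(3, 11): e=[81,30,24] → #
    (3,5)@(7, 11): e=[9,50,76] → #
    (4,5)@(9, 11): e=[-27,60,102] → ·
    (0,6)@(1, 13): e=[135,0,0] → #  [on edge]
    (2,7)@(5, 15): e=[81,0,54] → #  [on edge]
    (4,8)@(9, 17): e=[27,0,108] → #  [on edge]
    (6,9)@(13, 19): e=[-27,0,162] → ·  [on edge]
  covered (17 px):
    · · · · · · ·
    · # · · · · ·
    · # · · · · ·
    · # # · · · ·
    · # # · · · ·
    · # # # · · ·
    # # # # · · ·
    · · # # # · ·
    · · · · # · ·
    · · · · · · ·
T1:
  2·area = 40
  edge (14, 4)→(10, 12): d=(-4,8) right/bottom  bias=-1
  edge (10, 12)→(4, 14): d=(-6,2) right/bottom  bias=-1
  edge (4, 14)→(14, 4): d=(10,-10) top-left  bias=+0
    (6,2)@(13, 5): e=[4,36,0] → #  [on edge]
    (5,3)@(11, 7): e=[12,28,0] → #  [on edge]
    (6,3)@(13, 7): e=[-4,24,20] → ·
    (4,4)@(9, 9): e=[20,20,0] → #  [on edge]
    (6,4)@(13, 9): e=[-12,12,40] → ·
    (3,5)@(7, 11): e=[28,12,0] → #  [on edge]
    (5,5)@(11, 11): e=[-4,4,40] → ·
    (6,5)@(13, 11): e=[-20,0,60] → ·  [on edge]
    (2,6)@(5, 13): e=[36,4,0] → #  [on edge]
    (3,6)@(7, 13): e=[20,0,20] → ·  [on edge]
    (4,6)@(9, 13): e=[4,-4,40] → ·
    (0,7)@(1, 15): e=[60,0,-20] → ·  [on edge]
    (1,7)@(3, 15): e=[44,-4,0] → ·  [on edge]
    (0,8)@(1, 17): e=[52,-12,0] → ·  [on edge]
  covered (7 px):
    · · · · · · ·
    · · · · · · ·
    · · · · · · #
    · · · · · # ·
    · · · · # # ·
    · · · # # · ·
    · · # · · · ·
    · · · · · · ·
    · · · · · · ·
    · · · · · · ·
T2:
  2·area = 127  (B↔C swapped to make it positive)
  edge (13, 0)→(12, 14): d=(-1,14) right/bottom  bias=-1
  edge (12, 14)→(3, 13): d=(-9,-1) top-left  bias=+0
  edge (3, 13)→(13, 0): d=(10,-13) top-left  bias=+0
    (5,1)@(11, 3): e=[25,98,4] → #
    (6,1)@(13, 3): e=[-3,100,30] → ·
    (5,2)@(11, 5): e=[23,80,24] → #
    (6,2)@(13, 5): e=[-5,82,50] → ·
    (4,3)@(9, 7): e=[49,60,18] → #
    (6,3)@(13, 7): e=[-7,64,70] → ·
    (3,4)@(7, 9): e=[75,40,12] → #
    (6,4)@(13, 9): e=[-9,46,90] → ·
    (2,5)@(5, 11): e=[101,20,6] → #
    (6,5)@(13, 11): e=[-11,28,110] → ·
    (1,6)@(3, 13): e=[127,0,0] → #  [on edge]
    (6,6)@(13, 13): e=[-13,10,130] → ·
  covered (16 px):
    · · · · · · ·
    · · · · · # ·
    · · · · · # ·
    · · · · # # ·
    · · · # # # ·
    · · # # # # ·
    · # # # # # ·
    · · · · · · ·
    · · · · · · ·
    · · · · · · ·
T3:
  2·area = 28  (B↔C swapped to make it positive)
  edge (12, 2)→(6, 6): d=(-6,4) right/bottom  bias=-1
  edge (6, 6)→(8, 0): d=(2,-6) top-left  bias=+0
  edge (8, 0)→(12, 2): d=(4,2) right/bottom  bias=-1
    (4,0)@(9, 1): e=[18,8,2] → #
    (5,0)@(11, 1): e=[10,20,-2] → ·
    (3,1)@(7, 3): e=[14,0,14] → #  [on edge]
    (5,1)@(11, 3): e=[-2,24,6] → ·
    (3,2)@(7, 5): e=[2,4,22] → #
    (4,2)@(9, 5): e=[-6,16,18] → ·
    (3,3)@(7, 7): e=[-10,8,30] → ·
    (2,4)@(5, 9): e=[-14,0,42] → ·  [on edge]
    (1,7)@(3, 15): e=[-42,0,70] → ·  [on edge]
  covered (4 px):
    · · · · # · ·
    · · · # # · ·
    · · · # · · ·
    · · · · · · ·
    · · · · · · ·
    · · · · · · ·
    · · · · · · ·
    · · · · · · ·
    · · · · · · ·
    · · · · · · ·

Result: [[1,1],[1,2],[1,3],[2,3],[1,4],[2,4],[1,5],[2,5],[3,5],[0,6],[1,6],[2,6],[3,6],[2,7],[3,7],[4,7],[4,8]]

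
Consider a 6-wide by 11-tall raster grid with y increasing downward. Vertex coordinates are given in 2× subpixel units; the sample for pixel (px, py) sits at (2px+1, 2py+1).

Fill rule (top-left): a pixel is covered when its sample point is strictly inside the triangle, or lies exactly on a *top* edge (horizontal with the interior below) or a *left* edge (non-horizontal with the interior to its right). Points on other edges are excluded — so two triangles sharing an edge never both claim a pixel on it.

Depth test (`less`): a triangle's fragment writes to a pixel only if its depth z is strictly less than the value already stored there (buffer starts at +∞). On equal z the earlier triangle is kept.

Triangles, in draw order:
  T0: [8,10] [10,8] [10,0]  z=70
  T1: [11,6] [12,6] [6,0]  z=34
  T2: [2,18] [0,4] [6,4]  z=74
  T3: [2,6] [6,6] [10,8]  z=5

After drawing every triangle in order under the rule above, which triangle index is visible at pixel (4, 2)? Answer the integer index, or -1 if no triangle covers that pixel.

T0:
  2·area = 16  (B↔C swapped to make it positive)
  edge (8, 10)→(10, 0): d=(2,-10) top-left  bias=+0
  edge (10, 0)→(10, 8): d=(0,8) right/bottom  bias=-1
  edge (10, 8)→(8, 10): d=(-2,2) right/bottom  bias=-1
    (4,2)@(9, 5): e=[0,8,8] → █  [on edge]
    (5,2)@(11, 5): e=[20,-8,4] → ·
    (4,3)@(9, 7): e=[4,8,4] → █
    (5,3)@(11, 7): e=[24,-8,0] → ·  [on edge]
    (4,4)@(9, 9): e=[8,8,0] → ·  [on edge]
    (3,5)@(7, 11): e=[-8,24,0] → ·  [on edge]
    (2,6)@(5, 13): e=[-24,40,0] → ·  [on edge]
    (1,7)@(3, 15): e=[-40,56,0] → ·  [on edge]
    (3,7)@(7, 15): e=[0,24,-8] → ·  [on edge]
    (0,8)@(1, 17): e=[-56,72,0] → ·  [on edge]
  covered (2 px):
    · · · · · ·
    · · · · · ·
    · · · · █ ·
    · · · · █ ·
    · · · · · ·
    · · · · · ·
    · · · · · ·
    · · · · · ·
    · · · · · ·
    · · · · · ·
    · · · · · ·
T1:
  2·area = 6  (B↔C swapped to make it positive)
  edge (11, 6)→(6, 0): d=(-5,-6) top-left  bias=+0
  edge (6, 0)→(12, 6): d=(6,6) right/bottom  bias=-1
  edge (12, 6)→(11, 6): d=(-1,0) right/bottom  bias=-1
    (3,0)@(7, 1): e=[1,0,5] → ·  [on edge]
    (4,1)@(9, 3): e=[3,0,3] → ·  [on edge]
    (5,2)@(11, 5): e=[5,0,1] → ·  [on edge]
  covered (0 px):
    · · · · · ·
    · · · · · ·
    · · · · · ·
    · · · · · ·
    · · · · · ·
    · · · · · ·
    · · · · · ·
    · · · · · ·
    · · · · · ·
    · · · · · ·
    · · · · · ·
T2:
  2·area = 84
  edge (2, 18)→(0, 4): d=(-2,-14) top-left  bias=+0
  edge (0, 4)→(6, 4): d=(6,0) top-left  bias=+0
  edge (6, 4)→(2, 18): d=(-4,14) right/bottom  bias=-1
    (0,2)@(1, 5): e=[12,6,66] → █
    (1,2)@(3, 5): e=[40,6,38] → █
    (2,2)@(5, 5): e=[68,6,10] → █
    (3,2)@(7, 5): e=[96,6,-18] → ·
    (0,3)@(1, 7): e=[8,18,58] → █
    (3,3)@(7, 7): e=[92,18,-26] → ·
    (0,4)@(1, 9): e=[4,30,50] → █
    (2,4)@(5, 9): e=[60,30,-6] → ·
    (0,5)@(1, 11): e=[0,42,42] → █  [on edge]
    (2,5)@(5, 11): e=[56,42,-14] → ·
    (0,6)@(1, 13): e=[-4,54,34] → ·
    (1,6)@(3, 13): e=[24,54,6] → █
  covered (11 px):
    · · · · · ·
    · · · · · ·
    █ █ █ · · ·
    █ █ █ · · ·
    █ █ · · · ·
    █ █ · · · ·
    · █ · · · ·
    · · · · · ·
    · · · · · ·
    · · · · · ·
    · · · · · ·
T3:
  2·area = 8
  edge (2, 6)→(6, 6): d=(4,0) top-left  bias=+0
  edge (6, 6)→(10, 8): d=(4,2) right/bottom  bias=-1
  edge (10, 8)→(2, 6): d=(-8,-2) top-left  bias=+0
    (3,3)@(7, 7): e=[4,2,2] → █
    (4,3)@(9, 7): e=[4,-2,6] → ·
    (3,4)@(7, 9): e=[12,10,-14] → ·
  covered (1 px):
    · · · · · ·
    · · · · · ·
    · · · · · ·
    · · · █ · ·
    · · · · · ·
    · · · · · ·
    · · · · · ·
    · · · · · ·
    · · · · · ·
    · · · · · ·
    · · · · · ·

Z-buffer (winner per pixel, '.' = empty):
  . . . . . .
  . . . . . .
  2 2 2 . 0 .
  2 2 2 3 0 .
  2 2 . . . .
  2 2 . . . .
  . 2 . . . .
  . . . . . .
  . . . . . .
  . . . . . .
  . . . . . .

Answer: 0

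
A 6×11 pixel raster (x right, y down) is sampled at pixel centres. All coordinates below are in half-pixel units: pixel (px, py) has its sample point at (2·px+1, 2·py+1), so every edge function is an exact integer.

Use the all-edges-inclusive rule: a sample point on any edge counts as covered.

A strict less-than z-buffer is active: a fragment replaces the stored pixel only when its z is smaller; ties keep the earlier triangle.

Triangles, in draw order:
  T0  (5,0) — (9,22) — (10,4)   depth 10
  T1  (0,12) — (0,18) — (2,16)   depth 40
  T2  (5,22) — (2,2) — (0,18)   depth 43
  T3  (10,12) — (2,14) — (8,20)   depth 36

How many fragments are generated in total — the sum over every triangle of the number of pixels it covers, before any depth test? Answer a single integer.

T0:
  2·area = 94  (B↔C swapped to make it positive)
  edge (5, 0)→(10, 4): d=(5,4) inclusive
  edge (10, 4)→(9, 22): d=(-1,18) inclusive
  edge (9, 22)→(5, 0): d=(-4,-22) inclusive
    (3,1)@(7, 3): e=[7,55,32] → █
    (4,1)@(9, 3): e=[-1,19,76] → ·
    (3,2)@(7, 5): e=[17,53,24] → █
    (4,2)@(9, 5): e=[9,17,68] → █
    (5,2)@(11, 5): e=[1,-19,112] → ·
    (3,3)@(7, 7): e=[27,51,16] → █
    (5,3)@(11, 7): e=[11,-21,104] → ·
    (3,4)@(7, 9): e=[37,49,8] → █
    (5,4)@(11, 9): e=[21,-23,96] → ·
    (3,5)@(7, 11): e=[47,47,0] → █  [on edge]
    (5,5)@(11, 11): e=[31,-25,88] → ·
    (3,6)@(7, 13): e=[57,45,-8] → ·
  covered (14 px):
    · · · · · ·
    · · · █ · ·
    · · · █ █ ·
    · · · █ █ ·
    · · · █ █ ·
    · · · █ █ ·
    · · · · █ ·
    · · · · █ ·
    · · · · █ ·
    · · · · █ ·
    · · · · █ ·
T1:
  2·area = 12  (B↔C swapped to make it positive)
  edge (0, 12)→(2, 16): d=(2,4) inclusive
  edge (2, 16)→(0, 18): d=(-2,2) inclusive
  edge (0, 18)→(0, 12): d=(0,-6) inclusive
    (5,3)@(11, 7): e=[-54,0,66] → ·  [on edge]
    (4,4)@(9, 9): e=[-42,0,54] → ·  [on edge]
    (3,5)@(7, 11): e=[-30,0,42] → ·  [on edge]
    (2,6)@(5, 13): e=[-18,0,30] → ·  [on edge]
    (0,7)@(1, 15): e=[2,4,6] → █
    (1,7)@(3, 15): e=[-6,0,18] → ·  [on edge]
    (0,8)@(1, 17): e=[6,0,6] → █  [on edge]
    (1,8)@(3, 17): e=[-2,-4,18] → ·
    (0,9)@(1, 19): e=[10,-4,6] → ·
  covered (2 px):
    · · · · · ·
    · · · · · ·
    · · · · · ·
    · · · · · ·
    · · · · · ·
    · · · · · ·
    · · · · · ·
    █ · · · · ·
    █ · · · · ·
    · · · · · ·
    · · · · · ·
T2:
  2·area = 88  (B↔C swapped to make it positive)
  edge (5, 22)→(0, 18): d=(-5,-4) inclusive
  edge (0, 18)→(2, 2): d=(2,-16) inclusive
  edge (2, 2)→(5, 22): d=(3,20) inclusive
    (1,4)@(3, 9): e=[57,30,1] → █
    (2,4)@(5, 9): e=[65,62,-39] → ·
    (0,5)@(1, 11): e=[39,2,47] → █
    (2,5)@(5, 11): e=[55,66,-33] → ·
    (0,6)@(1, 13): e=[29,6,53] → █
    (2,6)@(5, 13): e=[45,70,-27] → ·
    (0,7)@(1, 15): e=[19,10,59] → █
    (2,7)@(5, 15): e=[35,74,-21] → ·
    (0,8)@(1, 17): e=[9,14,65] → █
    (2,8)@(5, 17): e=[25,78,-15] → ·
    (0,9)@(1, 19): e=[-1,18,71] → ·
    (1,9)@(3, 19): e=[7,50,31] → █
  covered (10 px):
    · · · · · ·
    · · · · · ·
    · · · · · ·
    · · · · · ·
    · █ · · · ·
    █ █ · · · ·
    █ █ · · · ·
    █ █ · · · ·
    █ █ · · · ·
    · █ · · · ·
    · · · · · ·
T3:
  2·area = 60  (B↔C swapped to make it positive)
  edge (10, 12)→(8, 20): d=(-2,8) inclusive
  edge (8, 20)→(2, 14): d=(-6,-6) inclusive
  edge (2, 14)→(10, 12): d=(8,-2) inclusive
    (0,6)@(1, 13): e=[70,0,-10] → ·  [on edge]
    (3,6)@(7, 13): e=[22,36,2] → █
    (4,6)@(9, 13): e=[6,48,6] → █
    (5,6)@(11, 13): e=[-10,60,10] → ·
    (1,7)@(3, 15): e=[50,0,10] → █  [on edge]
    (2,7)@(5, 15): e=[34,12,14] → █
    (5,7)@(11, 15): e=[-14,48,26] → ·
    (1,8)@(3, 17): e=[46,-12,26] → ·
    (2,8)@(5, 17): e=[30,0,30] → █  [on edge]
    (4,8)@(9, 17): e=[-2,24,38] → ·
    (2,9)@(5, 19): e=[26,-12,46] → ·
    (3,9)@(7, 19): e=[10,0,50] → █  [on edge]
    (4,10)@(9, 21): e=[-10,0,70] → ·  [on edge]
  covered (9 px):
    · · · · · ·
    · · · · · ·
    · · · · · ·
    · · · · · ·
    · · · · · ·
    · · · · · ·
    · · · █ █ ·
    · █ █ █ █ ·
    · · █ █ · ·
    · · · █ · ·
    · · · · · ·

Final: 35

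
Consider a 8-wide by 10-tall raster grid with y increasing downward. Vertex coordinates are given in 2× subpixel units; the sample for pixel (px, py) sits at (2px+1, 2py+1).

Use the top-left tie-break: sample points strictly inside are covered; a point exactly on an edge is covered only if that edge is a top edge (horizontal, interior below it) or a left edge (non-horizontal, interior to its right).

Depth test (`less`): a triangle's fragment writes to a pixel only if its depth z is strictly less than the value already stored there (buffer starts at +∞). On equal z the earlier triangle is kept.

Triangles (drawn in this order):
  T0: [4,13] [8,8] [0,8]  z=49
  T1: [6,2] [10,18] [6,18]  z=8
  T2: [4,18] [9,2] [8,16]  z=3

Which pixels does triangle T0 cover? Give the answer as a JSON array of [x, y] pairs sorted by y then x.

T0:
  2·area = 40  (B↔C swapped to make it positive)
  edge (4, 13)→(0, 8): d=(-4,-5) top-left  bias=+0
  edge (0, 8)→(8, 8): d=(8,0) top-left  bias=+0
  edge (8, 8)→(4, 13): d=(-4,5) right/bottom  bias=-1
    (0,4)@(1, 9): e=[1,8,31] → X
    (1,4)@(3, 9): e=[11,8,21] → X
    (2,4)@(5, 9): e=[21,8,11] → X
    (3,4)@(7, 9): e=[31,8,1] → X
    (4,4)@(9, 9): e=[41,8,-9] → .
    (0,5)@(1, 11): e=[-7,24,23] → .
    (1,5)@(3, 11): e=[3,24,13] → X
    (3,5)@(7, 11): e=[23,24,-7] → .
    (1,6)@(3, 13): e=[-5,40,5] → .
    (2,6)@(5, 13): e=[5,40,-5] → .
  covered (6 px):
    . . . . . . . .
    . . . . . . . .
    . . . . . . . .
    . . . . . . . .
    X X X X . . . .
    . X X . . . . .
    . . . . . . . .
    . . . . . . . .
    . . . . . . . .
    . . . . . . . .
T1:
  2·area = 64
  edge (6, 2)→(10, 18): d=(4,16) right/bottom  bias=-1
  edge (10, 18)→(6, 18): d=(-4,0) right/bottom  bias=-1
  edge (6, 18)→(6, 2): d=(0,-16) top-left  bias=+0
    (3,3)@(7, 7): e=[4,44,16] → X
    (4,3)@(9, 7): e=[-28,44,48] → .
    (3,4)@(7, 9): e=[12,36,16] → X
    (4,4)@(9, 9): e=[-20,36,48] → .
    (3,5)@(7, 11): e=[20,28,16] → X
    (4,5)@(9, 11): e=[-12,28,48] → .
    (3,6)@(7, 13): e=[28,20,16] → X
    (4,6)@(9, 13): e=[-4,20,48] → .
    (3,7)@(7, 15): e=[36,12,16] → X
    (4,7)@(9, 15): e=[4,12,48] → X
    (5,7)@(11, 15): e=[-28,12,80] → .
    (3,8)@(7, 17): e=[44,4,16] → X
  covered (8 px):
    . . . . . . . .
    . . . . . . . .
    . . . . . . . .
    . . . X . . . .
    . . . X . . . .
    . . . X . . . .
    . . . X . . . .
    . . . X X . . .
    . . . X X . . .
    . . . . . . . .
T2:
  2·area = 54
  edge (4, 18)→(9, 2): d=(5,-16) top-left  bias=+0
  edge (9, 2)→(8, 16): d=(-1,14) right/bottom  bias=-1
  edge (8, 16)→(4, 18): d=(-4,2) right/bottom  bias=-1
    (3,4)@(7, 9): e=[3,21,30] → X
    (4,4)@(9, 9): e=[35,-7,26] → .
    (3,5)@(7, 11): e=[13,19,22] → X
    (4,5)@(9, 11): e=[45,-9,18] → .
    (3,6)@(7, 13): e=[23,17,14] → X
    (4,6)@(9, 13): e=[55,-11,10] → .
    (2,7)@(5, 15): e=[1,43,10] → X
    (4,7)@(9, 15): e=[65,-13,2] → .
    (2,8)@(5, 17): e=[11,41,2] → X
    (3,8)@(7, 17): e=[43,13,-2] → .
    (2,9)@(5, 19): e=[21,39,-6] → .
  covered (6 px):
    . . . . . . . .
    . . . . . . . .
    . . . . . . . .
    . . . . . . . .
    . . . X . . . .
    . . . X . . . .
    . . . X . . . .
    . . X X . . . .
    . . X . . . . .
    . . . . . . . .

Final: [[0,4],[1,4],[2,4],[3,4],[1,5],[2,5]]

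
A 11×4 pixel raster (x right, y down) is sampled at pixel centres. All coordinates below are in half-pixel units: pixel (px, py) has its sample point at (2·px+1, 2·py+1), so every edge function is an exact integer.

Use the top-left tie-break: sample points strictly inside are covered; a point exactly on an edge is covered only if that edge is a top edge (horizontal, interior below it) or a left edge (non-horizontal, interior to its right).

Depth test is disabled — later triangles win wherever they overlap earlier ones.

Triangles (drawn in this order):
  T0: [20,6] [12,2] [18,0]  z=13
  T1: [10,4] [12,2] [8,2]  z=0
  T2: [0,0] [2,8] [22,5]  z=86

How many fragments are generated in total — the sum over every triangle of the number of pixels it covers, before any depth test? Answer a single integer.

T0:
  2·area = 40
  edge (20, 6)→(12, 2): d=(-8,-4) top-left  bias=+0
  edge (12, 2)→(18, 0): d=(6,-2) top-left  bias=+0
  edge (18, 0)→(20, 6): d=(2,6) right/bottom  bias=-1
    (7,0)@(15, 1): e=[20,0,20] → #  [on edge]
    (8,0)@(17, 1): e=[28,4,8] → #
    (9,0)@(19, 1): e=[36,8,-4] → ·
    (4,1)@(9, 3): e=[-20,0,60] → ·  [on edge]
    (7,1)@(15, 3): e=[4,12,24] → #
    (9,1)@(19, 3): e=[20,20,0] → ·  [on edge]
    (1,2)@(3, 5): e=[-60,0,100] → ·  [on edge]
    (7,2)@(15, 5): e=[-12,24,28] → ·
    (8,2)@(17, 5): e=[-4,28,16] → ·
    (9,2)@(19, 5): e=[4,32,4] → #
    (10,2)@(21, 5): e=[12,36,-8] → ·
    (9,3)@(19, 7): e=[-12,44,8] → ·
  covered (5 px):
    · · · · · · · # # · ·
    · · · · · · · # # · ·
    · · · · · · · · · # ·
    · · · · · · · · · · ·
T1:
  2·area = 8  (B↔C swapped to make it positive)
  edge (10, 4)→(8, 2): d=(-2,-2) top-left  bias=+0
  edge (8, 2)→(12, 2): d=(4,0) top-left  bias=+0
  edge (12, 2)→(10, 4): d=(-2,2) right/bottom  bias=-1
    (3,0)@(7, 1): e=[0,-4,12] → ·  [on edge]
    (6,0)@(13, 1): e=[12,-4,0] → ·  [on edge]
    (4,1)@(9, 3): e=[0,4,4] → #  [on edge]
    (5,1)@(11, 3): e=[4,4,0] → ·  [on edge]
    (4,2)@(9, 5): e=[-4,12,0] → ·  [on edge]
    (5,2)@(11, 5): e=[0,12,-4] → ·  [on edge]
    (3,3)@(7, 7): e=[-12,20,0] → ·  [on edge]
    (6,3)@(13, 7): e=[0,20,-12] → ·  [on edge]
  covered (1 px):
    · · · · · · · · · · ·
    · · · · # · · · · · ·
    · · · · · · · · · · ·
    · · · · · · · · · · ·
T2:
  2·area = 166  (B↔C swapped to make it positive)
  edge (0, 0)→(22, 5): d=(22,5) right/bottom  bias=-1
  edge (22, 5)→(2, 8): d=(-20,3) right/bottom  bias=-1
  edge (2, 8)→(0, 0): d=(-2,-8) top-left  bias=+0
    (0,0)@(1, 1): e=[17,143,6] → #
    (1,0)@(3, 1): e=[7,137,22] → #
    (2,0)@(5, 1): e=[-3,131,38] → ·
    (0,1)@(1, 3): e=[61,103,2] → #
    (2,1)@(5, 3): e=[41,91,34] → #
    (3,1)@(7, 3): e=[31,85,50] → #
    (4,1)@(9, 3): e=[21,79,66] → #
    (5,1)@(11, 3): e=[11,73,82] → #
    (6,1)@(13, 3): e=[1,67,98] → #
    (7,1)@(15, 3): e=[-9,61,114] → ·
    (0,2)@(1, 5): e=[105,63,-2] → ·
    (1,2)@(3, 5): e=[95,57,14] → #
  covered (22 px):
    # # · · · · · · · · ·
    # # # # # # # · · · ·
    · # # # # # # # # # #
    · # # # · · · · · · ·

Answer: 28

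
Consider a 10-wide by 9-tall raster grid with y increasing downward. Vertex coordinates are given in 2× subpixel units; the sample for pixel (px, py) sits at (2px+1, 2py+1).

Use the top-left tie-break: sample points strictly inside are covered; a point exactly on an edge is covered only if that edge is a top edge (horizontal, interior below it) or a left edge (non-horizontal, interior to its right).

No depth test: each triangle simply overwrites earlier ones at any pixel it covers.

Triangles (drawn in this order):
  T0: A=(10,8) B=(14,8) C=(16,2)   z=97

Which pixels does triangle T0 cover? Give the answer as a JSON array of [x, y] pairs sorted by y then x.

T0:
  2·area = 24  (B↔C swapped to make it positive)
  edge (10, 8)→(16, 2): d=(6,-6) top-left  bias=+0
  edge (16, 2)→(14, 8): d=(-2,6) right/bottom  bias=-1
  edge (14, 8)→(10, 8): d=(-4,0) right/bottom  bias=-1
    (8,0)@(17, 1): e=[0,-4,28] → ·  [on edge]
    (7,1)@(15, 3): e=[0,4,20] → #  [on edge]
    (8,1)@(17, 3): e=[12,-8,20] → ·
    (6,2)@(13, 5): e=[0,12,12] → #  [on edge]
    (7,2)@(15, 5): e=[12,0,12] → ·  [on edge]
    (5,3)@(11, 7): e=[0,20,4] → #  [on edge]
    (7,3)@(15, 7): e=[24,-4,4] → ·
    (4,4)@(9, 9): e=[0,28,-4] → ·  [on edge]
    (5,4)@(11, 9): e=[12,16,-4] → ·
    (6,4)@(13, 9): e=[24,4,-4] → ·
    (3,5)@(7, 11): e=[0,36,-12] → ·  [on edge]
    (6,5)@(13, 11): e=[36,0,-12] → ·  [on edge]
    (2,6)@(5, 13): e=[0,44,-20] → ·  [on edge]
    (1,7)@(3, 15): e=[0,52,-28] → ·  [on edge]
    (0,8)@(1, 17): e=[0,60,-36] → ·  [on edge]
    (5,8)@(11, 17): e=[60,0,-36] → ·  [on edge]
  covered (4 px):
    · · · · · · · · · ·
    · · · · · · · # · ·
    · · · · · · # · · ·
    · · · · · # # · · ·
    · · · · · · · · · ·
    · · · · · · · · · ·
    · · · · · · · · · ·
    · · · · · · · · · ·
    · · · · · · · · · ·

Result: [[7,1],[6,2],[5,3],[6,3]]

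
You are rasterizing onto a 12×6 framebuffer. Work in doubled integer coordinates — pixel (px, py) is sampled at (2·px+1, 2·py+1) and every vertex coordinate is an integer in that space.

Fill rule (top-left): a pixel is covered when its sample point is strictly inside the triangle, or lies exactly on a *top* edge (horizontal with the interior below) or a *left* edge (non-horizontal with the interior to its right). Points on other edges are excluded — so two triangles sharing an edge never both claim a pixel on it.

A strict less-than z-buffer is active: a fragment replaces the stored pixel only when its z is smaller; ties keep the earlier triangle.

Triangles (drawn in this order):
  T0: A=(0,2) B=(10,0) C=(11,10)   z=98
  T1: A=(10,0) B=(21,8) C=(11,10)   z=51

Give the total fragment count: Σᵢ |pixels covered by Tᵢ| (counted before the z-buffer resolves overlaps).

T0:
  2·area = 102
  edge (0, 2)→(10, 0): d=(10,-2) top-left  bias=+0
  edge (10, 0)→(11, 10): d=(1,10) right/bottom  bias=-1
  edge (11, 10)→(0, 2): d=(-11,-8) top-left  bias=+0
    (2,0)@(5, 1): e=[0,51,51] → #  [on edge]
    (3,0)@(7, 1): e=[4,31,67] → #
    (4,0)@(9, 1): e=[8,11,83] → #
    (5,0)@(11, 1): e=[12,-9,99] → ·
    (1,1)@(3, 3): e=[16,73,13] → #
    (5,1)@(11, 3): e=[32,-7,77] → ·
    (1,2)@(3, 5): e=[36,75,-9] → ·
    (2,2)@(5, 5): e=[40,55,7] → #
    (5,2)@(11, 5): e=[52,-5,55] → ·
    (2,3)@(5, 7): e=[60,57,-15] → ·
    (3,3)@(7, 7): e=[64,37,1] → #
    (5,3)@(11, 7): e=[72,-3,33] → ·
  covered (12 px):
    · · # # # · · · · · · ·
    · # # # # · · · · · · ·
    · · # # # · · · · · · ·
    · · · # # · · · · · · ·
    · · · · · · · · · · · ·
    · · · · · · · · · · · ·
T1:
  2·area = 102
  edge (10, 0)→(21, 8): d=(11,8) right/bottom  bias=-1
  edge (21, 8)→(11, 10): d=(-10,2) right/bottom  bias=-1
  edge (11, 10)→(10, 0): d=(-1,-10) top-left  bias=+0
    (5,0)@(11, 1): e=[3,90,9] → #
    (6,0)@(13, 1): e=[-13,86,29] → ·
    (5,1)@(11, 3): e=[25,70,7] → #
    (6,1)@(13, 3): e=[9,66,27] → #
    (7,1)@(15, 3): e=[-7,62,47] → ·
    (5,2)@(11, 5): e=[47,50,5] → #
    (7,2)@(15, 5): e=[15,42,45] → #
    (8,2)@(17, 5): e=[-1,38,65] → ·
    (5,3)@(11, 7): e=[69,30,3] → #
    (8,3)@(17, 7): e=[21,18,63] → #
    (9,3)@(19, 7): e=[5,14,83] → #
    (10,3)@(21, 7): e=[-11,10,103] → ·
  covered (14 px):
    · · · · · # · · · · · ·
    · · · · · # # · · · · ·
    · · · · · # # # · · · ·
    · · · · · # # # # # · ·
    · · · · · # # # · · · ·
    · · · · · · · · · · · ·

Final: 26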